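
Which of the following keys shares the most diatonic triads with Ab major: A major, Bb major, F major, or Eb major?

Triads of Ab major: Ab (I), Bbm (ii), Cm (iii), Db (IV), Eb (V), Fm (vi), Gdim (vii°).
A major shares 0: none.
Bb major shares 2: Cm, Eb.
F major shares 0: none.
Eb major shares 4: Ab, Cm, Eb, Fm.
The most common triads (4) are shared with Eb major.

Eb major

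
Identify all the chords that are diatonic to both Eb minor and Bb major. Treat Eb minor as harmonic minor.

Bb

Triads in Eb minor (harmonic minor): Eb minor (i), F diminished (ii°), Gb augmented (III+), Ab minor (iv), Bb major (V), Cb major (VI), D diminished (vii°).
Triads in Bb major: Bb major (I), C minor (ii), D minor (iii), Eb major (IV), F major (V), G minor (vi), A diminished (vii°).
Shared triads with their functions: Bb major (V in Eb minor, I in Bb major).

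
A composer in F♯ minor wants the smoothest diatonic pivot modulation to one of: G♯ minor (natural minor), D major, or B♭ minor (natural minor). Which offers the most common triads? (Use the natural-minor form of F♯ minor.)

Triads of F♯ minor (natural minor): F♯m (i), G♯dim (ii°), A (III), Bm (iv), C♯m (v), D (VI), E (VII).
G♯ minor (natural minor) shares 2: C♯m, E.
D major shares 4: F♯m, A, Bm, D.
B♭ minor (natural minor) shares 0: none.
The most common triads (4) are shared with D major.

D major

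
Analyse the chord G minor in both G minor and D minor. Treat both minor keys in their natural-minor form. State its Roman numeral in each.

i in G minor; iv in D minor

The scale of G minor (natural minor) is G A Bb C D Eb F; G is degree 1, and the triad built there (G-Bb-D) is minor, so it is i.
The scale of D minor (natural minor) is D E F G A Bb C; G is degree 4, and the triad built there (G-Bb-D) is minor, so it is iv.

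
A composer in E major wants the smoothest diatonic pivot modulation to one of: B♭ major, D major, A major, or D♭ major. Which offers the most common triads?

Triads of E major: E major (I), F♯ minor (ii), G♯ minor (iii), A major (IV), B major (V), C♯ minor (vi), D♯ diminished (vii°).
B♭ major shares 0: none.
D major shares 2: F♯m, A.
A major shares 4: E, F♯m, A, C♯m.
D♭ major shares 0: none.
The most common triads (4) are shared with A major.

A major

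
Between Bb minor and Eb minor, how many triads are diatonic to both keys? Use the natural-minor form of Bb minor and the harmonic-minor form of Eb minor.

1

Diatonic triads of Bb minor (natural minor): Bb minor (i), C diminished (ii°), Db major (III), Eb minor (iv), F minor (v), Gb major (VI), Ab major (VII).
Diatonic triads of Eb minor (harmonic minor): Eb minor (i), F diminished (ii°), Gb augmented (III+), Ab minor (iv), Bb major (V), Cb major (VI), D diminished (vii°).
Matching root and quality in both lists: Eb minor.
That gives 1 common triad.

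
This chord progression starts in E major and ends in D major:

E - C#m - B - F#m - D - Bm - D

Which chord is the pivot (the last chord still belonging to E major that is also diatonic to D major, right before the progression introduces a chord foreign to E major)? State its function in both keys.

Chords diatonic to E major: E, F#m, G#m, A, B, C#m, D#dim.
Reading the progression, the first chord not in that set is D, so the modulation leaves E major there.
The chord immediately before D is F#m, which is diatonic to both keys: ii in E major and iii in D major.

F#m — ii in E major, iii in D major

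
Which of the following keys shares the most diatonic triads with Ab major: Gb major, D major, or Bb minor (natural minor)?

Triads of Ab major: Ab (I), Bbm (ii), Cm (iii), Db (IV), Eb (V), Fm (vi), Gdim (vii°).
Gb major shares 2: Bbm, Db.
D major shares 0: none.
Bb minor (natural minor) shares 4: Ab, Bbm, Db, Fm.
The most common triads (4) are shared with Bb minor.

Bb minor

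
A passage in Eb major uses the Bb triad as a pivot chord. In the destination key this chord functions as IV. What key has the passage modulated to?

F major

The numeral IV denotes a major triad on scale degree 4. With Bb on degree 4, the tonic of the new key is F.
Degree 4 carries a major triad in major keys, so the destination is F major.
Check: the diatonic triads of F major are F (I), Gm (ii), Am (iii), Bb (IV), C (V), Dm (vi), Edim (vii°) — Bb is indeed IV.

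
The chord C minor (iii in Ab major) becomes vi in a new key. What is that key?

Eb major

The numeral vi denotes a minor triad on scale degree 6. With C on degree 6, the tonic of the new key is Eb.
Degree 6 carries a minor triad in major keys, so the destination is Eb major.
Check: the diatonic triads of Eb major are Eb (I), Fm (ii), Gm (iii), Ab (IV), Bb (V), Cm (vi), Ddim (vii°) — C minor is indeed vi.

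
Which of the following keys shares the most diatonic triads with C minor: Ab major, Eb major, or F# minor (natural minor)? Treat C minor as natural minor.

Eb major

Triads of C minor (natural minor): C minor (i), D diminished (ii°), Eb major (III), F minor (iv), G minor (v), Ab major (VI), Bb major (VII).
Ab major shares 4: Cm, Eb, Fm, Ab.
Eb major shares 7: Cm, Ddim, Eb, Fm, Gm, Ab, Bb.
F# minor (natural minor) shares 0: none.
The most common triads (7) are shared with Eb major.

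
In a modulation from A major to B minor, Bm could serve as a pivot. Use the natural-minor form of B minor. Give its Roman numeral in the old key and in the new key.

ii in A major; i in B minor

The scale of A major is A B C# D E F# G#; B is degree 2, and the triad built there (B-D-F#) is minor, so it is ii.
The scale of B minor (natural minor) is B C# D E F# G A; B is degree 1, and the triad built there (B-D-F#) is minor, so it is i.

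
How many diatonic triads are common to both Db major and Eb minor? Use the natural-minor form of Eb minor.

4

Diatonic triads of Db major: Db (I), Ebm (ii), Fm (iii), Gb (IV), Ab (V), Bbm (vi), Cdim (vii°).
Diatonic triads of Eb minor (natural minor): Ebm (i), Fdim (ii°), Gb (III), Abm (iv), Bbm (v), Cb (VI), Db (VII).
Matching root and quality in both lists: Db, Ebm, Gb, Bbm.
That gives 4 common triads.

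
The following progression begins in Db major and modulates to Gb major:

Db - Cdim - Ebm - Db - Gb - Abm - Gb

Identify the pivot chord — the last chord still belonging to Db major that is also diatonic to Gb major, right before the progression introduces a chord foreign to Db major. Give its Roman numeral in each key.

Chords diatonic to Db major: Db, Ebm, Fm, Gb, Ab, Bbm, Cdim.
Reading the progression, the first chord not in that set is Abm, so the modulation leaves Db major there.
The chord immediately before Abm is Gb, which is diatonic to both keys: IV in Db major and I in Gb major.

Gb — IV in Db major, I in Gb major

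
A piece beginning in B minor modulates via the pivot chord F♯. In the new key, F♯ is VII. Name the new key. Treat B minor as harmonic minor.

G♯ minor

The numeral VII denotes a major triad on scale degree 7. With F♯ on degree 7, the tonic of the new key is G♯.
Degree 7 carries a major triad in natural-minor keys, so the destination is G♯ minor.
Check: the diatonic triads of G♯ minor (natural minor) are G♯m (i), A♯dim (ii°), B (III), C♯m (iv), D♯m (v), E (VI), F♯ (VII) — F♯ is indeed VII.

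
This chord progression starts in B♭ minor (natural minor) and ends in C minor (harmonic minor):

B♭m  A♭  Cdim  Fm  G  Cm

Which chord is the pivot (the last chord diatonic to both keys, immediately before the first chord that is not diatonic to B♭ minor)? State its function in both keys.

Fm — v in B♭ minor, iv in C minor

Chords diatonic to B♭ minor: B♭m, Cdim, D♭, E♭m, Fm, G♭, A♭.
Reading the progression, the first chord not in that set is G, so the modulation leaves B♭ minor there.
The chord immediately before G is Fm, which is diatonic to both keys: v in B♭ minor and iv in C minor.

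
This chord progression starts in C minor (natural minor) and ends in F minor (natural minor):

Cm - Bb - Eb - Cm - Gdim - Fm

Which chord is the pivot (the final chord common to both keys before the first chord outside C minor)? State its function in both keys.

Chords diatonic to C minor: Cm, Ddim, Eb, Fm, Gm, Ab, Bb.
Reading the progression, the first chord not in that set is Gdim, so the modulation leaves C minor there.
The chord immediately before Gdim is Cm, which is diatonic to both keys: i in C minor and v in F minor.

Cm — i in C minor, v in F minor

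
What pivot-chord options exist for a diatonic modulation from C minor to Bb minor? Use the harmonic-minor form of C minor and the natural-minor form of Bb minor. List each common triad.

Fm, Ab

Triads in C minor (harmonic minor): Cm (i), Ddim (ii°), Ebaug (III+), Fm (iv), G (V), Ab (VI), Bdim (vii°).
Triads in Bb minor (natural minor): Bbm (i), Cdim (ii°), Db (III), Ebm (iv), Fm (v), Gb (VI), Ab (VII).
Shared triads with their functions: Fm (iv in C minor, v in Bb minor); Ab (VI in C minor, VII in Bb minor).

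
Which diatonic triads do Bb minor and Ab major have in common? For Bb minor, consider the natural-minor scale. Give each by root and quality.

Triads in Bb minor (natural minor): Bb minor (i), C diminished (ii°), Db major (III), Eb minor (iv), F minor (v), Gb major (VI), Ab major (VII).
Triads in Ab major: Ab major (I), Bb minor (ii), C minor (iii), Db major (IV), Eb major (V), F minor (vi), G diminished (vii°).
Shared triads with their functions: Bb minor (i in Bb minor, ii in Ab major); Db major (III in Bb minor, IV in Ab major); F minor (v in Bb minor, vi in Ab major); Ab major (VII in Bb minor, I in Ab major).

Bbm, Db, Fm, Ab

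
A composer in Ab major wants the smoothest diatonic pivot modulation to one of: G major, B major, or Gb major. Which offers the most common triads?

Gb major

Triads of Ab major: Ab (I), Bbm (ii), Cm (iii), Db (IV), Eb (V), Fm (vi), Gdim (vii°).
G major shares 0: none.
B major shares 0: none.
Gb major shares 2: Bbm, Db.
The most common triads (2) are shared with Gb major.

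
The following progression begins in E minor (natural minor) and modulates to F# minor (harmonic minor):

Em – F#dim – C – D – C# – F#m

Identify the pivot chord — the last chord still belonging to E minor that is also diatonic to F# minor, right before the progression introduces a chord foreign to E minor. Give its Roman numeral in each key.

Chords diatonic to E minor: Em, F#dim, G, Am, Bm, C, D.
Reading the progression, the first chord not in that set is C#, so the modulation leaves E minor there.
The chord immediately before C# is D, which is diatonic to both keys: VII in E minor and VI in F# minor.

D — VII in E minor, VI in F# minor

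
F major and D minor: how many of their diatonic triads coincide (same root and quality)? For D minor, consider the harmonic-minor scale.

4

Diatonic triads of F major: F (I), Gm (ii), Am (iii), Bb (IV), C (V), Dm (vi), Edim (vii°).
Diatonic triads of D minor (harmonic minor): Dm (i), Edim (ii°), Faug (III+), Gm (iv), A (V), Bb (VI), C#dim (vii°).
Matching root and quality in both lists: Gm, Bb, Dm, Edim.
That gives 4 common triads.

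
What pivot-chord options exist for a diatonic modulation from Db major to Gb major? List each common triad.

Db, Ebm, Gb, Bbm

Triads in Db major: Db (I), Ebm (ii), Fm (iii), Gb (IV), Ab (V), Bbm (vi), Cdim (vii°).
Triads in Gb major: Gb (I), Abm (ii), Bbm (iii), Cb (IV), Db (V), Ebm (vi), Fdim (vii°).
Shared triads with their functions: Db (I in Db major, V in Gb major); Ebm (ii in Db major, vi in Gb major); Gb (IV in Db major, I in Gb major); Bbm (vi in Db major, iii in Gb major).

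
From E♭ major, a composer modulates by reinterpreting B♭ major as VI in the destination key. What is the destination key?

D minor

The numeral VI denotes a major triad on scale degree 6. With B♭ on degree 6, the tonic of the new key is D.
Degree 6 carries a major triad in minor keys, so the destination is D minor.
Check: the diatonic triads of D minor (natural minor) are Dm (i), Edim (ii°), F (III), Gm (iv), Am (v), B♭ (VI), C (VII) — B♭ major is indeed VI.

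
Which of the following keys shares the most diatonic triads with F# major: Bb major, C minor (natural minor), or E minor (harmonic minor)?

Triads of F# major: F# (I), G#m (ii), A#m (iii), B (IV), C# (V), D#m (vi), E#dim (vii°).
Bb major shares 0: none.
C minor (natural minor) shares 0: none.
E minor (harmonic minor) shares 1: B.
The most common triads (1) are shared with E minor.

E minor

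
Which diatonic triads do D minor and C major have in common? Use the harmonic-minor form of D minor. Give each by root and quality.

Dm

Triads in D minor (harmonic minor): Dm (i), Edim (ii°), Faug (III+), Gm (iv), A (V), Bb (VI), C#dim (vii°).
Triads in C major: C (I), Dm (ii), Em (iii), F (IV), G (V), Am (vi), Bdim (vii°).
Shared triads with their functions: Dm (i in D minor, ii in C major).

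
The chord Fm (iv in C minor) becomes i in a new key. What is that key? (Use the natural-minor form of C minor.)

F minor

The numeral i denotes a minor triad on scale degree 1. With F on degree 1, the tonic of the new key is F.
Degree 1 carries a minor triad in minor keys, so the destination is F minor.
Check: the diatonic triads of F minor (natural minor) are Fm (i), Gdim (ii°), Ab (III), Bbm (iv), Cm (v), Db (VI), Eb (VII) — Fm is indeed i.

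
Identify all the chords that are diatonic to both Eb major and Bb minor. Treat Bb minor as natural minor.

Triads in Eb major: Eb major (I), F minor (ii), G minor (iii), Ab major (IV), Bb major (V), C minor (vi), D diminished (vii°).
Triads in Bb minor (natural minor): Bb minor (i), C diminished (ii°), Db major (III), Eb minor (iv), F minor (v), Gb major (VI), Ab major (VII).
Shared triads with their functions: F minor (ii in Eb major, v in Bb minor); Ab major (IV in Eb major, VII in Bb minor).

Fm, Ab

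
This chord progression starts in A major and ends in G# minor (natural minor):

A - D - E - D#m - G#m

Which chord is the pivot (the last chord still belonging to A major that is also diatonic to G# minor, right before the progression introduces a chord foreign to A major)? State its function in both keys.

Chords diatonic to A major: A, Bm, C#m, D, E, F#m, G#dim.
Reading the progression, the first chord not in that set is D#m, so the modulation leaves A major there.
The chord immediately before D#m is E, which is diatonic to both keys: V in A major and VI in G# minor.

E — V in A major, VI in G# minor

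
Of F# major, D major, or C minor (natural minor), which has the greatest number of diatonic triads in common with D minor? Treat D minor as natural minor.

Triads of D minor (natural minor): Dm (i), Edim (ii°), F (III), Gm (iv), Am (v), Bb (VI), C (VII).
F# major shares 0: none.
D major shares 0: none.
C minor (natural minor) shares 2: Gm, Bb.
The most common triads (2) are shared with C minor.

C minor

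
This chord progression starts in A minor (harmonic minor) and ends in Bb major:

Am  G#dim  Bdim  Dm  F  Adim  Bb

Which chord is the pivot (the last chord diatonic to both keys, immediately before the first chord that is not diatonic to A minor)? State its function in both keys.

F — VI in A minor, V in Bb major

Chords diatonic to A minor: Am, Bdim, Caug, Dm, E, F, G#dim.
Reading the progression, the first chord not in that set is Adim, so the modulation leaves A minor there.
The chord immediately before Adim is F, which is diatonic to both keys: VI in A minor and V in Bb major.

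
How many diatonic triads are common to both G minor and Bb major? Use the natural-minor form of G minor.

Diatonic triads of G minor (natural minor): G minor (i), A diminished (ii°), Bb major (III), C minor (iv), D minor (v), Eb major (VI), F major (VII).
Diatonic triads of Bb major: Bb major (I), C minor (ii), D minor (iii), Eb major (IV), F major (V), G minor (vi), A diminished (vii°).
Matching root and quality in both lists: G minor, A diminished, Bb major, C minor, D minor, Eb major, F major.
That gives 7 common triads.

7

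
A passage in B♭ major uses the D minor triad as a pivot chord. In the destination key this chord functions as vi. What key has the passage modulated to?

F major

The numeral vi denotes a minor triad on scale degree 6. With D on degree 6, the tonic of the new key is F.
Degree 6 carries a minor triad in major keys, so the destination is F major.
Check: the diatonic triads of F major are F (I), Gm (ii), Am (iii), B♭ (IV), C (V), Dm (vi), Edim (vii°) — D minor is indeed vi.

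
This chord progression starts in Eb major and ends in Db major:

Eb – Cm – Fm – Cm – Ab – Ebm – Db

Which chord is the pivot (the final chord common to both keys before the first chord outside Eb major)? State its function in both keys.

Ab — IV in Eb major, V in Db major

Chords diatonic to Eb major: Eb, Fm, Gm, Ab, Bb, Cm, Ddim.
Reading the progression, the first chord not in that set is Ebm, so the modulation leaves Eb major there.
The chord immediately before Ebm is Ab, which is diatonic to both keys: IV in Eb major and V in Db major.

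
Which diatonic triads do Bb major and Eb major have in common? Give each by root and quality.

Bb, Cm, Eb, Gm

Triads in Bb major: Bb (I), Cm (ii), Dm (iii), Eb (IV), F (V), Gm (vi), Adim (vii°).
Triads in Eb major: Eb (I), Fm (ii), Gm (iii), Ab (IV), Bb (V), Cm (vi), Ddim (vii°).
Shared triads with their functions: Bb (I in Bb major, V in Eb major); Cm (ii in Bb major, vi in Eb major); Eb (IV in Bb major, I in Eb major); Gm (vi in Bb major, iii in Eb major).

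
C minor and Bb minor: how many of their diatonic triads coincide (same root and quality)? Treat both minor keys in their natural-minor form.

Diatonic triads of C minor (natural minor): Cm (i), Ddim (ii°), Eb (III), Fm (iv), Gm (v), Ab (VI), Bb (VII).
Diatonic triads of Bb minor (natural minor): Bbm (i), Cdim (ii°), Db (III), Ebm (iv), Fm (v), Gb (VI), Ab (VII).
Matching root and quality in both lists: Fm, Ab.
That gives 2 common triads.

2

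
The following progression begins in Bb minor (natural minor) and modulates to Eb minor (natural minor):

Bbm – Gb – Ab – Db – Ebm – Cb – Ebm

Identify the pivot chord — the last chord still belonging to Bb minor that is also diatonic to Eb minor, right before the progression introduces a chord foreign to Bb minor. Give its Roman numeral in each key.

Ebm — iv in Bb minor, i in Eb minor

Chords diatonic to Bb minor: Bbm, Cdim, Db, Ebm, Fm, Gb, Ab.
Reading the progression, the first chord not in that set is Cb, so the modulation leaves Bb minor there.
The chord immediately before Cb is Ebm, which is diatonic to both keys: iv in Bb minor and i in Eb minor.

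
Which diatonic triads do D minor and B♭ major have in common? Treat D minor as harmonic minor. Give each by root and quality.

Triads in D minor (harmonic minor): Dm (i), Edim (ii°), Faug (III+), Gm (iv), A (V), B♭ (VI), C♯dim (vii°).
Triads in B♭ major: B♭ (I), Cm (ii), Dm (iii), E♭ (IV), F (V), Gm (vi), Adim (vii°).
Shared triads with their functions: Dm (i in D minor, iii in B♭ major); Gm (iv in D minor, vi in B♭ major); B♭ (VI in D minor, I in B♭ major).

Dm, Gm, B♭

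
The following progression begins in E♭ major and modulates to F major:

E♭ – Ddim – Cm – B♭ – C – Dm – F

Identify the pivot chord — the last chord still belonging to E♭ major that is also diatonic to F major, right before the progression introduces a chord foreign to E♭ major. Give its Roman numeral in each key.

Chords diatonic to E♭ major: E♭, Fm, Gm, A♭, B♭, Cm, Ddim.
Reading the progression, the first chord not in that set is C, so the modulation leaves E♭ major there.
The chord immediately before C is B♭, which is diatonic to both keys: V in E♭ major and IV in F major.

B♭ — V in E♭ major, IV in F major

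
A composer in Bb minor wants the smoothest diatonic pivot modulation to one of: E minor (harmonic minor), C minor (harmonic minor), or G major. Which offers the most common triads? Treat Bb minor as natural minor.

Triads of Bb minor (natural minor): Bbm (i), Cdim (ii°), Db (III), Ebm (iv), Fm (v), Gb (VI), Ab (VII).
E minor (harmonic minor) shares 0: none.
C minor (harmonic minor) shares 2: Fm, Ab.
G major shares 0: none.
The most common triads (2) are shared with C minor.

C minor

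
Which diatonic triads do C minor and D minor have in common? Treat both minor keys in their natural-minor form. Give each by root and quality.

Triads in C minor (natural minor): Cm (i), Ddim (ii°), E♭ (III), Fm (iv), Gm (v), A♭ (VI), B♭ (VII).
Triads in D minor (natural minor): Dm (i), Edim (ii°), F (III), Gm (iv), Am (v), B♭ (VI), C (VII).
Shared triads with their functions: Gm (v in C minor, iv in D minor); B♭ (VII in C minor, VI in D minor).

Gm, B♭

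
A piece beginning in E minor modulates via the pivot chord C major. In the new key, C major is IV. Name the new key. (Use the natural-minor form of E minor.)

G major

The numeral IV denotes a major triad on scale degree 4. With C on degree 4, the tonic of the new key is G.
Degree 4 carries a major triad in major keys, so the destination is G major.
Check: the diatonic triads of G major are G (I), Am (ii), Bm (iii), C (IV), D (V), Em (vi), F#dim (vii°) — C major is indeed IV.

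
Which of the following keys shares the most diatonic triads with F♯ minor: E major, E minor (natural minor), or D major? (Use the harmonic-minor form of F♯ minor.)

D major

Triads of F♯ minor (harmonic minor): F♯m (i), G♯dim (ii°), Aaug (III+), Bm (iv), C♯ (V), D (VI), E♯dim (vii°).
E major shares 1: F♯m.
E minor (natural minor) shares 2: Bm, D.
D major shares 3: F♯m, Bm, D.
The most common triads (3) are shared with D major.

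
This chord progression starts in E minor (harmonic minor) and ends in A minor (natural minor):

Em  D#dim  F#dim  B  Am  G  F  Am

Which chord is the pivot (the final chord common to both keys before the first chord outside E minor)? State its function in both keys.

Chords diatonic to E minor: Em, F#dim, Gaug, Am, B, C, D#dim.
Reading the progression, the first chord not in that set is G, so the modulation leaves E minor there.
The chord immediately before G is Am, which is diatonic to both keys: iv in E minor and i in A minor.

Am — iv in E minor, i in A minor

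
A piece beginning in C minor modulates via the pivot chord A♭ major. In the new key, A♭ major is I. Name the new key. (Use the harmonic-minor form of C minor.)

A♭ major

The numeral I denotes a major triad on scale degree 1. With A♭ on degree 1, the tonic of the new key is A♭.
Degree 1 carries a major triad in major keys, so the destination is A♭ major.
Check: the diatonic triads of A♭ major are A♭ (I), B♭m (ii), Cm (iii), D♭ (IV), E♭ (V), Fm (vi), Gdim (vii°) — A♭ major is indeed I.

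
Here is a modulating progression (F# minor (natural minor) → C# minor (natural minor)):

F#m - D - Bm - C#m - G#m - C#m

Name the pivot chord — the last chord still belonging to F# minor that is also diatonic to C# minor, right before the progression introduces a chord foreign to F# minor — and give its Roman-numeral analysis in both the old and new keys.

Chords diatonic to F# minor: F#m, G#dim, A, Bm, C#m, D, E.
Reading the progression, the first chord not in that set is G#m, so the modulation leaves F# minor there.
The chord immediately before G#m is C#m, which is diatonic to both keys: v in F# minor and i in C# minor.

C#m — v in F# minor, i in C# minor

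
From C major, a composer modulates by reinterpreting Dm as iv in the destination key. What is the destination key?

The numeral iv denotes a minor triad on scale degree 4. With D on degree 4, the tonic of the new key is A.
Degree 4 carries a minor triad in minor keys, so the destination is A minor.
Check: the diatonic triads of A minor (natural minor) are Am (i), Bdim (ii°), C (III), Dm (iv), Em (v), F (VI), G (VII) — Dm is indeed iv.

A minor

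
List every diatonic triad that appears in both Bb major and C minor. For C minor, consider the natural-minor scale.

Triads in Bb major: Bb major (I), C minor (ii), D minor (iii), Eb major (IV), F major (V), G minor (vi), A diminished (vii°).
Triads in C minor (natural minor): C minor (i), D diminished (ii°), Eb major (III), F minor (iv), G minor (v), Ab major (VI), Bb major (VII).
Shared triads with their functions: Bb major (I in Bb major, VII in C minor); C minor (ii in Bb major, i in C minor); Eb major (IV in Bb major, III in C minor); G minor (vi in Bb major, v in C minor).

Bb, Cm, Eb, Gm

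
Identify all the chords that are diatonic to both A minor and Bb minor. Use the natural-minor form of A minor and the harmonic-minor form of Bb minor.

F

Triads in A minor (natural minor): Am (i), Bdim (ii°), C (III), Dm (iv), Em (v), F (VI), G (VII).
Triads in Bb minor (harmonic minor): Bbm (i), Cdim (ii°), Dbaug (III+), Ebm (iv), F (V), Gb (VI), Adim (vii°).
Shared triads with their functions: F (VI in A minor, V in Bb minor).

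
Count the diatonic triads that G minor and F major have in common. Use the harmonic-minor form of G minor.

Diatonic triads of G minor (harmonic minor): Gm (i), Adim (ii°), Bbaug (III+), Cm (iv), D (V), Eb (VI), F#dim (vii°).
Diatonic triads of F major: F (I), Gm (ii), Am (iii), Bb (IV), C (V), Dm (vi), Edim (vii°).
Matching root and quality in both lists: Gm.
That gives 1 common triad.

1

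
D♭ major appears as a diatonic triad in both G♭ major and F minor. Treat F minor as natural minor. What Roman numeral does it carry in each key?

The scale of G♭ major is G♭ A♭ B♭ C♭ D♭ E♭ F; D♭ is degree 5, and the triad built there (D♭-F-A♭) is major, so it is V.
The scale of F minor (natural minor) is F G A♭ B♭ C D♭ E♭; D♭ is degree 6, and the triad built there (D♭-F-A♭) is major, so it is VI.

V in G♭ major; VI in F minor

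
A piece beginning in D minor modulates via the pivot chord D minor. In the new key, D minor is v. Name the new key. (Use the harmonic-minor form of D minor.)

The numeral v denotes a minor triad on scale degree 5. With D on degree 5, the tonic of the new key is G.
Degree 5 carries a minor triad in natural-minor keys, so the destination is G minor.
Check: the diatonic triads of G minor (natural minor) are Gm (i), Adim (ii°), Bb (III), Cm (iv), Dm (v), Eb (VI), F (VII) — D minor is indeed v.

G minor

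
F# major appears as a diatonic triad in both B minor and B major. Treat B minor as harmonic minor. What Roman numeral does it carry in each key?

V in B minor; V in B major

The scale of B minor (harmonic minor) is B C# D E F# G A#; F# is degree 5, and the triad built there (F#-A#-C#) is major, so it is V.
The scale of B major is B C# D# E F# G# A#; F# is degree 5, and the triad built there (F#-A#-C#) is major, so it is V.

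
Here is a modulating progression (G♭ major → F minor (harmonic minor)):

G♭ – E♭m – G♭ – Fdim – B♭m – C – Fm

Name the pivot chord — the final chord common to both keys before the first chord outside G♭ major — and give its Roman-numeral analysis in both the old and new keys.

Chords diatonic to G♭ major: G♭, A♭m, B♭m, C♭, D♭, E♭m, Fdim.
Reading the progression, the first chord not in that set is C, so the modulation leaves G♭ major there.
The chord immediately before C is B♭m, which is diatonic to both keys: iii in G♭ major and iv in F minor.

B♭m — iii in G♭ major, iv in F minor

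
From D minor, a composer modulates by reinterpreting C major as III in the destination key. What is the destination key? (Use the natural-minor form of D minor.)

The numeral III denotes a major triad on scale degree 3. With C on degree 3, the tonic of the new key is A.
Degree 3 carries a major triad in natural-minor keys, so the destination is A minor.
Check: the diatonic triads of A minor (natural minor) are Am (i), Bdim (ii°), C (III), Dm (iv), Em (v), F (VI), G (VII) — C major is indeed III.

A minor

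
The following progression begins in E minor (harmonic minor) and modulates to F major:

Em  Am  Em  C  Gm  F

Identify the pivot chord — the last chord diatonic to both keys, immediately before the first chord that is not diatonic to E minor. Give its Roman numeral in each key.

Chords diatonic to E minor: Em, F#dim, Gaug, Am, B, C, D#dim.
Reading the progression, the first chord not in that set is Gm, so the modulation leaves E minor there.
The chord immediately before Gm is C, which is diatonic to both keys: VI in E minor and V in F major.

C — VI in E minor, V in F major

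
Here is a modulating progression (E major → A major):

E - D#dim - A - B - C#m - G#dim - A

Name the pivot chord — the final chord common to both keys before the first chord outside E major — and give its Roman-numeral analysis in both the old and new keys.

Chords diatonic to E major: E, F#m, G#m, A, B, C#m, D#dim.
Reading the progression, the first chord not in that set is G#dim, so the modulation leaves E major there.
The chord immediately before G#dim is C#m, which is diatonic to both keys: vi in E major and iii in A major.

C#m — vi in E major, iii in A major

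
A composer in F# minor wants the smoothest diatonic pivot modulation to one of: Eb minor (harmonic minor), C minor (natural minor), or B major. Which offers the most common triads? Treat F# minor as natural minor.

B major

Triads of F# minor (natural minor): F# minor (i), G# diminished (ii°), A major (III), B minor (iv), C# minor (v), D major (VI), E major (VII).
Eb minor (harmonic minor) shares 0: none.
C minor (natural minor) shares 0: none.
B major shares 2: C#m, E.
The most common triads (2) are shared with B major.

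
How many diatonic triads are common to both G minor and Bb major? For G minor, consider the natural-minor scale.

7

Diatonic triads of G minor (natural minor): Gm (i), Adim (ii°), Bb (III), Cm (iv), Dm (v), Eb (VI), F (VII).
Diatonic triads of Bb major: Bb (I), Cm (ii), Dm (iii), Eb (IV), F (V), Gm (vi), Adim (vii°).
Matching root and quality in both lists: Gm, Adim, Bb, Cm, Dm, Eb, F.
That gives 7 common triads.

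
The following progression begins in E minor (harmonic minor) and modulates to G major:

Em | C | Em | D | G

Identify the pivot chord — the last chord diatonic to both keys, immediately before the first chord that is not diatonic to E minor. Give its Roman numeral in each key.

Em — i in E minor, vi in G major

Chords diatonic to E minor: Em, F#dim, Gaug, Am, B, C, D#dim.
Reading the progression, the first chord not in that set is D, so the modulation leaves E minor there.
The chord immediately before D is Em, which is diatonic to both keys: i in E minor and vi in G major.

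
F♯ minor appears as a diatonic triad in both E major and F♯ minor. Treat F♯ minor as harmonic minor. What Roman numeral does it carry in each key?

ii in E major; i in F♯ minor

The scale of E major is E F♯ G♯ A B C♯ D♯; F♯ is degree 2, and the triad built there (F♯-A-C♯) is minor, so it is ii.
The scale of F♯ minor (harmonic minor) is F♯ G♯ A B C♯ D E♯; F♯ is degree 1, and the triad built there (F♯-A-C♯) is minor, so it is i.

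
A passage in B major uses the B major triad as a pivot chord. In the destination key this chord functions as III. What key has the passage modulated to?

The numeral III denotes a major triad on scale degree 3. With B on degree 3, the tonic of the new key is G#.
Degree 3 carries a major triad in natural-minor keys, so the destination is G# minor.
Check: the diatonic triads of G# minor (natural minor) are G#m (i), A#dim (ii°), B (III), C#m (iv), D#m (v), E (VI), F# (VII) — B major is indeed III.

G# minor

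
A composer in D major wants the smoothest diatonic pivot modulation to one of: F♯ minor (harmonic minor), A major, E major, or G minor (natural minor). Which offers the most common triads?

A major

Triads of D major: D major (I), E minor (ii), F♯ minor (iii), G major (IV), A major (V), B minor (vi), C♯ diminished (vii°).
F♯ minor (harmonic minor) shares 3: D, F♯m, Bm.
A major shares 4: D, F♯m, A, Bm.
E major shares 2: F♯m, A.
G minor (natural minor) shares 0: none.
The most common triads (4) are shared with A major.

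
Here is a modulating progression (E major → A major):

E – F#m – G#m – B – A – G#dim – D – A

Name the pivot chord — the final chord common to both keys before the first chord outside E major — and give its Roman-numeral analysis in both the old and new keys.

A — IV in E major, I in A major

Chords diatonic to E major: E, F#m, G#m, A, B, C#m, D#dim.
Reading the progression, the first chord not in that set is G#dim, so the modulation leaves E major there.
The chord immediately before G#dim is A, which is diatonic to both keys: IV in E major and I in A major.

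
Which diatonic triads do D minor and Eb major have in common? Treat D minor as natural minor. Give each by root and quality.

Triads in D minor (natural minor): Dm (i), Edim (ii°), F (III), Gm (iv), Am (v), Bb (VI), C (VII).
Triads in Eb major: Eb (I), Fm (ii), Gm (iii), Ab (IV), Bb (V), Cm (vi), Ddim (vii°).
Shared triads with their functions: Gm (iv in D minor, iii in Eb major); Bb (VI in D minor, V in Eb major).

Gm, Bb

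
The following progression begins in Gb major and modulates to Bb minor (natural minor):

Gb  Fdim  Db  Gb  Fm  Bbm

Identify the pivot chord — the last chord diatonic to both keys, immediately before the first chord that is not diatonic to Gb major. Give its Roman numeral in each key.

Chords diatonic to Gb major: Gb, Abm, Bbm, Cb, Db, Ebm, Fdim.
Reading the progression, the first chord not in that set is Fm, so the modulation leaves Gb major there.
The chord immediately before Fm is Gb, which is diatonic to both keys: I in Gb major and VI in Bb minor.

Gb — I in Gb major, VI in Bb minor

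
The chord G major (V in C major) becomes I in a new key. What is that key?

G major

The numeral I denotes a major triad on scale degree 1. With G on degree 1, the tonic of the new key is G.
Degree 1 carries a major triad in major keys, so the destination is G major.
Check: the diatonic triads of G major are G (I), Am (ii), Bm (iii), C (IV), D (V), Em (vi), F♯dim (vii°) — G major is indeed I.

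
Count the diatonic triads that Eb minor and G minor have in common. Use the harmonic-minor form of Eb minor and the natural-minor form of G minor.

Diatonic triads of Eb minor (harmonic minor): Ebm (i), Fdim (ii°), Gbaug (III+), Abm (iv), Bb (V), Cb (VI), Ddim (vii°).
Diatonic triads of G minor (natural minor): Gm (i), Adim (ii°), Bb (III), Cm (iv), Dm (v), Eb (VI), F (VII).
Matching root and quality in both lists: Bb.
That gives 1 common triad.

1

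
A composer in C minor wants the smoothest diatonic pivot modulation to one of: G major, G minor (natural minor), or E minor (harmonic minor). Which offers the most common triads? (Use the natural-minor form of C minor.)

Triads of C minor (natural minor): Cm (i), Ddim (ii°), Eb (III), Fm (iv), Gm (v), Ab (VI), Bb (VII).
G major shares 0: none.
G minor (natural minor) shares 4: Cm, Eb, Gm, Bb.
E minor (harmonic minor) shares 0: none.
The most common triads (4) are shared with G minor.

G minor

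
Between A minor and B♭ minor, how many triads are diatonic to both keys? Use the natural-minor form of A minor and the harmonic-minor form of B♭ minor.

Diatonic triads of A minor (natural minor): Am (i), Bdim (ii°), C (III), Dm (iv), Em (v), F (VI), G (VII).
Diatonic triads of B♭ minor (harmonic minor): B♭m (i), Cdim (ii°), D♭aug (III+), E♭m (iv), F (V), G♭ (VI), Adim (vii°).
Matching root and quality in both lists: F.
That gives 1 common triad.

1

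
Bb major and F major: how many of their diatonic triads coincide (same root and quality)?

Diatonic triads of Bb major: Bb (I), Cm (ii), Dm (iii), Eb (IV), F (V), Gm (vi), Adim (vii°).
Diatonic triads of F major: F (I), Gm (ii), Am (iii), Bb (IV), C (V), Dm (vi), Edim (vii°).
Matching root and quality in both lists: Bb, Dm, F, Gm.
That gives 4 common triads.

4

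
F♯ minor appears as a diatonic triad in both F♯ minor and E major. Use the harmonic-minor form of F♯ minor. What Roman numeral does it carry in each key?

The scale of F♯ minor (harmonic minor) is F♯ G♯ A B C♯ D E♯; F♯ is degree 1, and the triad built there (F♯-A-C♯) is minor, so it is i.
The scale of E major is E F♯ G♯ A B C♯ D♯; F♯ is degree 2, and the triad built there (F♯-A-C♯) is minor, so it is ii.

i in F♯ minor; ii in E major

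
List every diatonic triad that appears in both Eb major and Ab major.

Eb, Fm, Ab, Cm

Triads in Eb major: Eb (I), Fm (ii), Gm (iii), Ab (IV), Bb (V), Cm (vi), Ddim (vii°).
Triads in Ab major: Ab (I), Bbm (ii), Cm (iii), Db (IV), Eb (V), Fm (vi), Gdim (vii°).
Shared triads with their functions: Eb (I in Eb major, V in Ab major); Fm (ii in Eb major, vi in Ab major); Ab (IV in Eb major, I in Ab major); Cm (vi in Eb major, iii in Ab major).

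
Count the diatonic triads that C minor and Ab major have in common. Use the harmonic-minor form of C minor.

Diatonic triads of C minor (harmonic minor): Cm (i), Ddim (ii°), Ebaug (III+), Fm (iv), G (V), Ab (VI), Bdim (vii°).
Diatonic triads of Ab major: Ab (I), Bbm (ii), Cm (iii), Db (IV), Eb (V), Fm (vi), Gdim (vii°).
Matching root and quality in both lists: Cm, Fm, Ab.
That gives 3 common triads.

3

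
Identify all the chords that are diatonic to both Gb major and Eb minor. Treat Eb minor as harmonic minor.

Abm, Cb, Ebm, Fdim

Triads in Gb major: Gb (I), Abm (ii), Bbm (iii), Cb (IV), Db (V), Ebm (vi), Fdim (vii°).
Triads in Eb minor (harmonic minor): Ebm (i), Fdim (ii°), Gbaug (III+), Abm (iv), Bb (V), Cb (VI), Ddim (vii°).
Shared triads with their functions: Abm (ii in Gb major, iv in Eb minor); Cb (IV in Gb major, VI in Eb minor); Ebm (vi in Gb major, i in Eb minor); Fdim (vii° in Gb major, ii° in Eb minor).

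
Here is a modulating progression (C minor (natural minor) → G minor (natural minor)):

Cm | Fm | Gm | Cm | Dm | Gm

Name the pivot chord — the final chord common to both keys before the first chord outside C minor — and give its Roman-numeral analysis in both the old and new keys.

Cm — i in C minor, iv in G minor

Chords diatonic to C minor: Cm, Ddim, Eb, Fm, Gm, Ab, Bb.
Reading the progression, the first chord not in that set is Dm, so the modulation leaves C minor there.
The chord immediately before Dm is Cm, which is diatonic to both keys: i in C minor and iv in G minor.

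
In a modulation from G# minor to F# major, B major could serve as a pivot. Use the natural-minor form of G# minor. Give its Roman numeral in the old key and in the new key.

The scale of G# minor (natural minor) is G# A# B C# D# E F#; B is degree 3, and the triad built there (B-D#-F#) is major, so it is III.
The scale of F# major is F# G# A# B C# D# E#; B is degree 4, and the triad built there (B-D#-F#) is major, so it is IV.

III in G# minor; IV in F# major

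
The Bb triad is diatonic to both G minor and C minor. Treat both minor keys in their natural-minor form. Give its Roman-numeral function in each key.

The scale of G minor (natural minor) is G A Bb C D Eb F; Bb is degree 3, and the triad built there (Bb-D-F) is major, so it is III.
The scale of C minor (natural minor) is C D Eb F G Ab Bb; Bb is degree 7, and the triad built there (Bb-D-F) is major, so it is VII.

III in G minor; VII in C minor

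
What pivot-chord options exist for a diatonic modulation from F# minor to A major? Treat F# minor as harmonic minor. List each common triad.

F#m, G#dim, Bm, D

Triads in F# minor (harmonic minor): F# minor (i), G# diminished (ii°), A augmented (III+), B minor (iv), C# major (V), D major (VI), E# diminished (vii°).
Triads in A major: A major (I), B minor (ii), C# minor (iii), D major (IV), E major (V), F# minor (vi), G# diminished (vii°).
Shared triads with their functions: F# minor (i in F# minor, vi in A major); G# diminished (ii° in F# minor, vii° in A major); B minor (iv in F# minor, ii in A major); D major (VI in F# minor, IV in A major).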